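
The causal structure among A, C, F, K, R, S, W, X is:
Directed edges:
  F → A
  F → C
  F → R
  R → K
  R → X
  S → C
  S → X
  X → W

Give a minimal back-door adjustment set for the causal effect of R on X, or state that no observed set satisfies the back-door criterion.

R→X: minimal back-door set ∅.

desc(R)\{R}={K,W,X}; candidates ⊆ {A,C,F,S}.
∅: R⊥X given ∅ in G with R→· removed — back-door holds.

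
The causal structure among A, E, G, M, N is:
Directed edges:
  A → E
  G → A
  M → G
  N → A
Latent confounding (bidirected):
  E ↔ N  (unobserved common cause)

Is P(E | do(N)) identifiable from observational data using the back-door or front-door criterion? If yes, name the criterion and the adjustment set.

P(E|do(N)): frontdoor, adjust for {A}.

desc(N)\{N}={A,E}; candidates ⊆ {G,M}.
N↔E: latent back-door arc(s) into N.
size 0: {}; under {} N still reaches {E} ∋ E.
size 1: {G}, {M}; under {G} N still reaches {E} ∋ E.
size 2: {G,M}; under {G,M} N still reaches {E} ∋ E.
N↔E cannot be blocked by any observed set — no back-door set.
{A}: (i) intercepts every directed N→E path; (ii) no back-door N→{A}; (iii) {N} blocks every back-door {A}→E. Front-door holds.
P(E|do(N)) = Σ_{A} P(A|N) Σ_{N'} P(E|A,N')P(N').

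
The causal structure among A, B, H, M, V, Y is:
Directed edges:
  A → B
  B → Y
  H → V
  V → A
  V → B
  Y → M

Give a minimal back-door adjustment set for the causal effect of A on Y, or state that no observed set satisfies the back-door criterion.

desc(A)\{A}={B,M,Y}; candidates ⊆ {H,V}.
size 0: {}; under {} A still reaches {B,H,M,V,Y} ∋ Y.
{V}: A⊥Y given {V} in G with A→· removed — back-door holds.

A→Y: minimal back-door set {V}.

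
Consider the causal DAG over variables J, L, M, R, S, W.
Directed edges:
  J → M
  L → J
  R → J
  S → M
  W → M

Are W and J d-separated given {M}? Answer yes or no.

No — W and J are d-connected given {M}.

Bayes-Ball from W | {M} reaches {J,L,R,S}.
J ∈ reach(W|{M}) ⇒ W ⊥̸ J | {M}.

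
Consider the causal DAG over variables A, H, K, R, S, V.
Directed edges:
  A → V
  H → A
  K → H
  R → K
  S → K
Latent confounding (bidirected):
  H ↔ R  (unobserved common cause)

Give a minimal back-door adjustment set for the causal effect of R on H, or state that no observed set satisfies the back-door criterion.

desc(R)\{R}={A,H,K,V}; candidates ⊆ {S}.
R↔H: latent back-door arc(s) into R.
size 0: {}; under {} R still reaches {A,H,V} ∋ H.
size 1: {S}; under {S} R still reaches {A,H,V} ∋ H.
R↔H cannot be blocked by any observed set — no back-door set.

R→H: no observed back-door set.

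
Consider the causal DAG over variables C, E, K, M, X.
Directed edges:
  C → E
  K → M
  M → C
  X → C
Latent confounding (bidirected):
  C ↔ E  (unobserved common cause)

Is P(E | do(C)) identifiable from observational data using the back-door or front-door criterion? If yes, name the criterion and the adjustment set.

P(E|do(C)): not identifiable (no BD/FD set).

desc(C)\{C}={E}; candidates ⊆ {K,M,X}.
C↔E: latent back-door arc(s) into C.
size 0: {}; under {} C still reaches {E,K,M,X} ∋ E.
size 1: {K}, {M}, {X}; under {K} C still reaches {E,M,X} ∋ E.
size 2: {K,M}, {K,X}, {M,X}; under {K,M} C still reaches {E,X} ∋ E.
C↔E cannot be blocked by any observed set — no back-door set.
No mediator lies on a directed C→…→E path.
Neither criterion identifies P(E|do(C)) in this graph.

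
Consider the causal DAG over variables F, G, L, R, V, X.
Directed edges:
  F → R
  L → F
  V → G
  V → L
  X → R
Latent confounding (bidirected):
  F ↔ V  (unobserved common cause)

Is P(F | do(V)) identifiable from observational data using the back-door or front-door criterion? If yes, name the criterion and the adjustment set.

desc(V)\{V}={F,G,L,R}; candidates ⊆ {X}.
V↔F: latent back-door arc(s) into V.
size 0: {}; under {} V still reaches {F,R} ∋ F.
size 1: {X}; under {X} V still reaches {F,R} ∋ F.
V↔F cannot be blocked by any observed set — no back-door set.
{L}: (i) intercepts every directed V→F path; (ii) no back-door V→{L}; (iii) {V} blocks every back-door {L}→F. Front-door holds.
P(F|do(V)) = Σ_{L} P(L|V) Σ_{V'} P(F|L,V')P(V').

P(F|do(V)): frontdoor, adjust for {L}.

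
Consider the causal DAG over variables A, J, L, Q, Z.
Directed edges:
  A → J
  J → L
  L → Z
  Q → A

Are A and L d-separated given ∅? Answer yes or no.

No — A and L are d-connected given ∅.

Bayes-Ball from A | ∅ reaches {J,L,Q,Z}.
L ∈ reach(A|∅) ⇒ A ⊥̸ L | ∅.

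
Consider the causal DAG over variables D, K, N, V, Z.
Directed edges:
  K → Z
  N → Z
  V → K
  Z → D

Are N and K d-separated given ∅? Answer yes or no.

Bayes-Ball from N | ∅ reaches {D,Z}.
K ∉ reach(N|∅) ⇒ N ⊥ K | ∅.

Yes — N ⊥ K | ∅.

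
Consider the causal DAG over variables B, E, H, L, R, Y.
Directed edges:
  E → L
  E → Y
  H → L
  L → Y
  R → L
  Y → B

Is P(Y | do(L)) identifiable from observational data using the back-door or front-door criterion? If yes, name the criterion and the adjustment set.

desc(L)\{L}={B,Y}; candidates ⊆ {E,H,R}.
size 0: {}; under {} L still reaches {B,E,H,R,Y} ∋ Y.
{E}: L⊥Y given {E} in G with L→· removed — back-door holds.
P(Y|do(L)) = Σ_{E} P(Y|L,E)·P(E).

P(Y|do(L)): backdoor, adjust for {E}.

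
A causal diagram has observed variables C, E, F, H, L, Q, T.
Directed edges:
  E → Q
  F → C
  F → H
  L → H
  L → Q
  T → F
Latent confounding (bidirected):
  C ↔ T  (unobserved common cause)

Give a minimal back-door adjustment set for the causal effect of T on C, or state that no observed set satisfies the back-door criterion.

desc(T)\{T}={C,F,H}; candidates ⊆ {E,L,Q}.
T↔C: latent back-door arc(s) into T.
size 0: {}; under {} T still reaches {C} ∋ C.
size 1: {E}, {L}, {Q}; under {E} T still reaches {C} ∋ C.
size 2: {E,L}, {E,Q}, {L,Q}; under {E,L} T still reaches {C} ∋ C.
T↔C cannot be blocked by any observed set — no back-door set.

T→C: no observed back-door set.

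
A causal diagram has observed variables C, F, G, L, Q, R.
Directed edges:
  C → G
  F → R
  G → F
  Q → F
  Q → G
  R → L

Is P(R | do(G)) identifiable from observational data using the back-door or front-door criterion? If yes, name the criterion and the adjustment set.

P(R|do(G)): backdoor, adjust for {Q}.

desc(G)\{G}={F,L,R}; candidates ⊆ {C,Q}.
size 0: {}; under {} G still reaches {C,F,L,Q,R} ∋ R.
{Q}: G⊥R given {Q} in G with G→· removed — back-door holds.
P(R|do(G)) = Σ_{Q} P(R|G,Q)·P(Q).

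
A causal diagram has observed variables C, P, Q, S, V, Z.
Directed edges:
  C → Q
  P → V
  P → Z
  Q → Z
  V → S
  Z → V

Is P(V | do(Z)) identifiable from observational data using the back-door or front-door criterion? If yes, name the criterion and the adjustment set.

desc(Z)\{Z}={S,V}; candidates ⊆ {C,P,Q}.
size 0: {}; under {} Z still reaches {C,P,Q,S,V} ∋ V.
{P}: Z⊥V given {P} in G with Z→· removed — back-door holds.
P(V|do(Z)) = Σ_{P} P(V|Z,P)·P(P).

P(V|do(Z)): backdoor, adjust for {P}.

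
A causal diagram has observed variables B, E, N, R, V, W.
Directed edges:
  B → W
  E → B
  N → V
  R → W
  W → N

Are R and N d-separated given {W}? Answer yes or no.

Yes — R ⊥ N | {W}.

Bayes-Ball from R | {W} reaches {B,E}.
N ∉ reach(R|{W}) ⇒ R ⊥ N | {W}.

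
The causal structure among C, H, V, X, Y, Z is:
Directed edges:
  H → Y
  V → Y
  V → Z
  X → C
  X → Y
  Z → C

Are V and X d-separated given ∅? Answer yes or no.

Yes — V ⊥ X | ∅.

Bayes-Ball from V | ∅ reaches {C,Y,Z}.
X ∉ reach(V|∅) ⇒ V ⊥ X | ∅.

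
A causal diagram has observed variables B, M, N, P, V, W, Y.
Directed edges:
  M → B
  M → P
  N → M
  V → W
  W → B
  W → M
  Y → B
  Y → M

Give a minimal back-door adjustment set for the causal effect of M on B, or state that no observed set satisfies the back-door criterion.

desc(M)\{M}={B,P}; candidates ⊆ {N,V,W,Y}.
size 0: {}; under {} M still reaches {B,N,V,W,Y} ∋ B.
size 1: {N}, {V}, {W} …(+1); under {N} M still reaches {B,V,W,Y} ∋ B.
{W,Y}: M⊥B given {W,Y} in G with M→· removed — back-door holds.

M→B: minimal back-door set {W, Y}.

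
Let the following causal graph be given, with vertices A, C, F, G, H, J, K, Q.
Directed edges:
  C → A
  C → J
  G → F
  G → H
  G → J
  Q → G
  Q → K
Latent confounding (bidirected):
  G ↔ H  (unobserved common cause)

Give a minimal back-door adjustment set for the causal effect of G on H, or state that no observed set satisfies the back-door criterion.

G→H: no observed back-door set.

desc(G)\{G}={F,H,J}; candidates ⊆ {A,C,K,Q}.
G↔H: latent back-door arc(s) into G.
size 0: {}; under {} G still reaches {H,K,Q} ∋ H.
size 1: {A}, {C}, {K} …(+1); under {A} G still reaches {H,K,Q} ∋ H.
size 2: {A,C}, {A,K}, {A,Q} …(+3); under {A,C} G still reaches {H,K,Q} ∋ H.
G↔H cannot be blocked by any observed set — no back-door set.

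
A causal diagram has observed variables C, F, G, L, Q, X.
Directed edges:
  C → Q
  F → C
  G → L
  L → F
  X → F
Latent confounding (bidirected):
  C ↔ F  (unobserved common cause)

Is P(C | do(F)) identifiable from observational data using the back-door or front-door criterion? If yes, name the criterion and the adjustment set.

desc(F)\{F}={C,Q}; candidates ⊆ {G,L,X}.
F↔C: latent back-door arc(s) into F.
size 0: {}; under {} F still reaches {C,G,L,Q,X} ∋ C.
size 1: {G}, {L}, {X}; under {G} F still reaches {C,L,Q,X} ∋ C.
size 2: {G,L}, {G,X}, {L,X}; under {G,L} F still reaches {C,Q,X} ∋ C.
F↔C cannot be blocked by any observed set — no back-door set.
No mediator lies on a directed F→…→C path.
Neither criterion identifies P(C|do(F)) in this graph.

P(C|do(F)): not identifiable (no BD/FD set).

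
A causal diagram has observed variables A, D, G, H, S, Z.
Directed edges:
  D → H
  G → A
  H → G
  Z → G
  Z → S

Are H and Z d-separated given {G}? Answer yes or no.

Bayes-Ball from H | {G} reaches {D,S,Z}.
Z ∈ reach(H|{G}) ⇒ H ⊥̸ Z | {G}.

No — H and Z are d-connected given {G}.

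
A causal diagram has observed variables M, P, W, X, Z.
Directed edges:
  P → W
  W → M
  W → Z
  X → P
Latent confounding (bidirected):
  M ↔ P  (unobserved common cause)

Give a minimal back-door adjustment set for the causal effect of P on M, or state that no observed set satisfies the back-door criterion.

desc(P)\{P}={M,W,Z}; candidates ⊆ {X}.
P↔M: latent back-door arc(s) into P.
size 0: {}; under {} P still reaches {M,X} ∋ M.
size 1: {X}; under {X} P still reaches {M} ∋ M.
P↔M cannot be blocked by any observed set — no back-door set.

P→M: no observed back-door set.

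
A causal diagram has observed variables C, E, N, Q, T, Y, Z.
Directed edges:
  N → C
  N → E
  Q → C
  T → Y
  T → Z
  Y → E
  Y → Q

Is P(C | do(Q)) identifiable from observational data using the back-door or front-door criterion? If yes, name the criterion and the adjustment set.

P(C|do(Q)): backdoor, adjust for ∅.

desc(Q)\{Q}={C}; candidates ⊆ {E,N,T,Y,Z}.
∅: Q⊥C given ∅ in G with Q→· removed — back-door holds.
P(C|do(Q)) = P(C|Q) — no adjustment needed.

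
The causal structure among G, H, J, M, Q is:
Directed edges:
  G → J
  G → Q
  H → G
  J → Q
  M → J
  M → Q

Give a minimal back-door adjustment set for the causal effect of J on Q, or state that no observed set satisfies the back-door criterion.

desc(J)\{J}={Q}; candidates ⊆ {G,H,M}.
size 0: {}; under {} J still reaches {G,H,M,Q} ∋ Q.
size 1: {G}, {H}, {M}; under {G} J still reaches {M,Q} ∋ Q.
{G,M}: J⊥Q given {G,M} in G with J→· removed — back-door holds.

J→Q: minimal back-door set {G, M}.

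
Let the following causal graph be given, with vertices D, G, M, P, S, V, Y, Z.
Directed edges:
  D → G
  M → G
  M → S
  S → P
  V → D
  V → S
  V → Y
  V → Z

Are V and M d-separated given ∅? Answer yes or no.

Yes — V ⊥ M | ∅.

Bayes-Ball from V | ∅ reaches {D,G,P,S,Y,Z}.
M ∉ reach(V|∅) ⇒ V ⊥ M | ∅.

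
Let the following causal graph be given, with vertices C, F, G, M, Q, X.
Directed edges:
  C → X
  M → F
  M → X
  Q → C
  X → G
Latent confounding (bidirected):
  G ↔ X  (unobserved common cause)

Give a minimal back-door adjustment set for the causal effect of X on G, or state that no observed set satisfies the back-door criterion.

desc(X)\{X}={G}; candidates ⊆ {C,F,M,Q}.
X↔G: latent back-door arc(s) into X.
size 0: {}; under {} X still reaches {C,F,G,M,Q} ∋ G.
size 1: {C}, {F}, {M} …(+1); under {C} X still reaches {F,G,M} ∋ G.
size 2: {C,F}, {C,M}, {C,Q} …(+3); under {C,F} X still reaches {G,M} ∋ G.
X↔G cannot be blocked by any observed set — no back-door set.

X→G: no observed back-door set.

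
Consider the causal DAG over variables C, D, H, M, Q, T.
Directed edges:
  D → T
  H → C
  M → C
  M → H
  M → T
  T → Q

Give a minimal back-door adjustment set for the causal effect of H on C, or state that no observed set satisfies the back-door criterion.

desc(H)\{H}={C}; candidates ⊆ {D,M,Q,T}.
size 0: {}; under {} H still reaches {C,M,Q,T} ∋ C.
{M}: H⊥C given {M} in G with H→· removed — back-door holds.

H→C: minimal back-door set {M}.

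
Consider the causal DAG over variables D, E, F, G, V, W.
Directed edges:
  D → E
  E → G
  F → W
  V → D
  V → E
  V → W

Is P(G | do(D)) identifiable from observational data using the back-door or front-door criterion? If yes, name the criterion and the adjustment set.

desc(D)\{D}={E,G}; candidates ⊆ {F,V,W}.
size 0: {}; under {} D still reaches {E,G,V,W} ∋ G.
{V}: D⊥G given {V} in G with D→· removed — back-door holds.
P(G|do(D)) = Σ_{V} P(G|D,V)·P(V).

P(G|do(D)): backdoor, adjust for {V}.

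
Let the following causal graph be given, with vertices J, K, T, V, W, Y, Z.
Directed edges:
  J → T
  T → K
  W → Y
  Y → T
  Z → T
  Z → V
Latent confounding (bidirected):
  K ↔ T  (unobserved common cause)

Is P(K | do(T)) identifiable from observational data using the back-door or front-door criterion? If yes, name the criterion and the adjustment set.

P(K|do(T)): not identifiable (no BD/FD set).

desc(T)\{T}={K}; candidates ⊆ {J,V,W,Y,Z}.
T↔K: latent back-door arc(s) into T.
size 0: {}; under {} T still reaches {J,K,V,W,Y,Z} ∋ K.
size 1: {J}, {V}, {W} …(+2); under {J} T still reaches {K,V,W,Y,Z} ∋ K.
size 2: {J,V}, {J,W}, {J,Y} …(+7); under {J,V} T still reaches {K,W,Y,Z} ∋ K.
T↔K cannot be blocked by any observed set — no back-door set.
No mediator lies on a directed T→…→K path.
Neither criterion identifies P(K|do(T)) in this graph.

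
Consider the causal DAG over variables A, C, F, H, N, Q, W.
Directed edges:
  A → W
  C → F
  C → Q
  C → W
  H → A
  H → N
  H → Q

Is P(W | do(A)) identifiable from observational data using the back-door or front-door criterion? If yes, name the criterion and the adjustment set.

P(W|do(A)): backdoor, adjust for ∅.

desc(A)\{A}={W}; candidates ⊆ {C,F,H,N,Q}.
∅: A⊥W given ∅ in G with A→· removed — back-door holds.
P(W|do(A)) = P(W|A) — no adjustment needed.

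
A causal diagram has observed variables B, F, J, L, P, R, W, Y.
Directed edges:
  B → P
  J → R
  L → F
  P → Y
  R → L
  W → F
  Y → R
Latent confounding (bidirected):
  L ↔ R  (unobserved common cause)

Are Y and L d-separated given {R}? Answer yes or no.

No — Y and L are d-connected given {R}.

Bayes-Ball from Y | {R} reaches {B,F,J,L,P}.
L ∈ reach(Y|{R}) ⇒ Y ⊥̸ L | {R}.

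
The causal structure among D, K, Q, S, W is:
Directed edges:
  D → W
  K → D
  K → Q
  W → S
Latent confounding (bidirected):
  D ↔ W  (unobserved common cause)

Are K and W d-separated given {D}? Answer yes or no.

Bayes-Ball from K | {D} reaches {Q,S,W}.
W ∈ reach(K|{D}) ⇒ K ⊥̸ W | {D}.

No — K and W are d-connected given {D}.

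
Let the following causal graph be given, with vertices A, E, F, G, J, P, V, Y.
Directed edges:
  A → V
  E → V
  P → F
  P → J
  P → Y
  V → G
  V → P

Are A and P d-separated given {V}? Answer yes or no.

Bayes-Ball from A | {V} reaches {E}.
P ∉ reach(A|{V}) ⇒ A ⊥ P | {V}.

Yes — A ⊥ P | {V}.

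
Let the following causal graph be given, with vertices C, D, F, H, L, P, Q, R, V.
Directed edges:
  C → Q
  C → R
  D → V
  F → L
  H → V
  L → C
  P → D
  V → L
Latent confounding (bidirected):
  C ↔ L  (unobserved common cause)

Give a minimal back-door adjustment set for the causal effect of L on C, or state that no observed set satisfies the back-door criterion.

L→C: no observed back-door set.

desc(L)\{L}={C,Q,R}; candidates ⊆ {D,F,H,P,V}.
L↔C: latent back-door arc(s) into L.
size 0: {}; under {} L still reaches {C,D,F,H,P,Q,R,V} ∋ C.
size 1: {D}, {F}, {H} …(+2); under {D} L still reaches {C,F,H,Q,R,V} ∋ C.
size 2: {D,F}, {D,H}, {D,P} …(+7); under {D,F} L still reaches {C,H,Q,R,V} ∋ C.
L↔C cannot be blocked by any observed set — no back-door set.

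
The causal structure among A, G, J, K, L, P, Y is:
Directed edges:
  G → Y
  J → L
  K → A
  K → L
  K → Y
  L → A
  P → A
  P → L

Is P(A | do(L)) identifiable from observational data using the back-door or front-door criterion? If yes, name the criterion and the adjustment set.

P(A|do(L)): backdoor, adjust for {K, P}.

desc(L)\{L}={A}; candidates ⊆ {G,J,K,P,Y}.
size 0: {}; under {} L still reaches {A,J,K,P,Y} ∋ A.
size 1: {G}, {J}, {K} …(+2); under {G} L still reaches {A,J,K,P,Y} ∋ A.
{K,P}: L⊥A given {K,P} in G with L→· removed — back-door holds.
P(A|do(L)) = Σ_{K,P} P(A|L,K,P)·P(K,P).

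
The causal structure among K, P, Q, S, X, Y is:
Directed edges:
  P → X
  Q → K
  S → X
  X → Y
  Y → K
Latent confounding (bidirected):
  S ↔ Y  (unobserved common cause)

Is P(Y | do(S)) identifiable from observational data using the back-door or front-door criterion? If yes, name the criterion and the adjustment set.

P(Y|do(S)): frontdoor, adjust for {X}.

desc(S)\{S}={K,X,Y}; candidates ⊆ {P,Q}.
S↔Y: latent back-door arc(s) into S.
size 0: {}; under {} S still reaches {K,Y} ∋ Y.
size 1: {P}, {Q}; under {P} S still reaches {K,Y} ∋ Y.
size 2: {P,Q}; under {P,Q} S still reaches {K,Y} ∋ Y.
S↔Y cannot be blocked by any observed set — no back-door set.
{X}: (i) intercepts every directed S→Y path; (ii) no back-door S→{X}; (iii) {S} blocks every back-door {X}→Y. Front-door holds.
P(Y|do(S)) = Σ_{X} P(X|S) Σ_{S'} P(Y|X,S')P(S').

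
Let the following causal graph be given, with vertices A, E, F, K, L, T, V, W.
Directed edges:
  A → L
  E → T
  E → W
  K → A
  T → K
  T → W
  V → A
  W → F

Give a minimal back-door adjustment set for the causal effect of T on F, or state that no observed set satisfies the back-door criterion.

T→F: minimal back-door set {E}.

desc(T)\{T}={A,F,K,L,W}; candidates ⊆ {E,V}.
size 0: {}; under {} T still reaches {E,F,W} ∋ F.
{E}: T⊥F given {E} in G with T→· removed — back-door holds.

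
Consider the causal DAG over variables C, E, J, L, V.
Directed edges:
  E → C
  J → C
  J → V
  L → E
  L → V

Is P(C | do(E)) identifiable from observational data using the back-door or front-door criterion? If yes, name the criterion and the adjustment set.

P(C|do(E)): backdoor, adjust for ∅.

desc(E)\{E}={C}; candidates ⊆ {J,L,V}.
∅: E⊥C given ∅ in G with E→· removed — back-door holds.
P(C|do(E)) = P(C|E) — no adjustment needed.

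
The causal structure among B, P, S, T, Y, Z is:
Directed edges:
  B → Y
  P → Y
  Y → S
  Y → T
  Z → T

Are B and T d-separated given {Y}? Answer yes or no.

Yes — B ⊥ T | {Y}.

Bayes-Ball from B | {Y} reaches {P}.
T ∉ reach(B|{Y}) ⇒ B ⊥ T | {Y}.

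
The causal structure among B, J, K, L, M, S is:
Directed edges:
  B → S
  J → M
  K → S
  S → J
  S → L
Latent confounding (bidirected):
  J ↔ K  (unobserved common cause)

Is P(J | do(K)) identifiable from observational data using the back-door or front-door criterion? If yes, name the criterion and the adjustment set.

desc(K)\{K}={J,L,M,S}; candidates ⊆ {B}.
K↔J: latent back-door arc(s) into K.
size 0: {}; under {} K still reaches {J,M} ∋ J.
size 1: {B}; under {B} K still reaches {J,M} ∋ J.
K↔J cannot be blocked by any observed set — no back-door set.
{S}: (i) intercepts every directed K→J path; (ii) no back-door K→{S}; (iii) {K} blocks every back-door {S}→J. Front-door holds.
P(J|do(K)) = Σ_{S} P(S|K) Σ_{K'} P(J|S,K')P(K').

P(J|do(K)): frontdoor, adjust for {S}.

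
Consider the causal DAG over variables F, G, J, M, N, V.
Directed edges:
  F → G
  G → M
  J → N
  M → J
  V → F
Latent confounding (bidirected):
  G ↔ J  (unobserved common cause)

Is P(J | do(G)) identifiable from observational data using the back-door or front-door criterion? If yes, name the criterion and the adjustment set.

desc(G)\{G}={J,M,N}; candidates ⊆ {F,V}.
G↔J: latent back-door arc(s) into G.
size 0: {}; under {} G still reaches {F,J,N,V} ∋ J.
size 1: {F}, {V}; under {F} G still reaches {J,N} ∋ J.
size 2: {F,V}; under {F,V} G still reaches {J,N} ∋ J.
G↔J cannot be blocked by any observed set — no back-door set.
{M}: (i) intercepts every directed G→J path; (ii) no back-door G→{M}; (iii) {G} blocks every back-door {M}→J. Front-door holds.
P(J|do(G)) = Σ_{M} P(M|G) Σ_{G'} P(J|M,G')P(G').

P(J|do(G)): frontdoor, adjust for {M}.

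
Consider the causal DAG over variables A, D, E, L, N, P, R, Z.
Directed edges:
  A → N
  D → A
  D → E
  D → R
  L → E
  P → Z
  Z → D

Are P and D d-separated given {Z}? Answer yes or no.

Yes — P ⊥ D | {Z}.

Bayes-Ball from P | {Z} reaches ∅.
D ∉ reach(P|{Z}) ⇒ P ⊥ D | {Z}.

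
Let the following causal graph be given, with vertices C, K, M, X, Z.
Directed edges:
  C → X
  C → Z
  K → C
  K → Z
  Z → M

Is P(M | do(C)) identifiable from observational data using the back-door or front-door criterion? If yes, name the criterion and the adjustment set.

desc(C)\{C}={M,X,Z}; candidates ⊆ {K}.
size 0: {}; under {} C still reaches {K,M,Z} ∋ M.
{K}: C⊥M given {K} in G with C→· removed — back-door holds.
P(M|do(C)) = Σ_{K} P(M|C,K)·P(K).

P(M|do(C)): backdoor, adjust for {K}.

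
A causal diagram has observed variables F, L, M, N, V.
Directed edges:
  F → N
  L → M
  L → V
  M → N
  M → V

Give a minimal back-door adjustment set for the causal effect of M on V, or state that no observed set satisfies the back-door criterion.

desc(M)\{M}={N,V}; candidates ⊆ {F,L}.
size 0: {}; under {} M still reaches {L,V} ∋ V.
{L}: M⊥V given {L} in G with M→· removed — back-door holds.

M→V: minimal back-door set {L}.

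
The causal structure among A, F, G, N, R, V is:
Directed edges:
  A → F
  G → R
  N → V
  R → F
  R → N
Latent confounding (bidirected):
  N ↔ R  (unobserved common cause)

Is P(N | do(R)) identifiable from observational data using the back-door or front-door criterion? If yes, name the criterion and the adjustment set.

P(N|do(R)): not identifiable (no BD/FD set).

desc(R)\{R}={F,N,V}; candidates ⊆ {A,G}.
R↔N: latent back-door arc(s) into R.
size 0: {}; under {} R still reaches {G,N,V} ∋ N.
size 1: {A}, {G}; under {A} R still reaches {G,N,V} ∋ N.
size 2: {A,G}; under {A,G} R still reaches {N,V} ∋ N.
R↔N cannot be blocked by any observed set — no back-door set.
No mediator lies on a directed R→…→N path.
Neither criterion identifies P(N|do(R)) in this graph.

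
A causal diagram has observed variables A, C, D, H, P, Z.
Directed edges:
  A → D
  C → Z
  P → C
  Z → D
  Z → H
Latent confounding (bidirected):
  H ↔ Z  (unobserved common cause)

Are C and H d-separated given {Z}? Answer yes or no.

No — C and H are d-connected given {Z}.

Bayes-Ball from C | {Z} reaches {H,P}.
H ∈ reach(C|{Z}) ⇒ C ⊥̸ H | {Z}.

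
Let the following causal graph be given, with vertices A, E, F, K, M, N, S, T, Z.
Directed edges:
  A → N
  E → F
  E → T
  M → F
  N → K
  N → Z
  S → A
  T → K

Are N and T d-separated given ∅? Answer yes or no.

Yes — N ⊥ T | ∅.

Bayes-Ball from N | ∅ reaches {A,K,S,Z}.
T ∉ reach(N|∅) ⇒ N ⊥ T | ∅.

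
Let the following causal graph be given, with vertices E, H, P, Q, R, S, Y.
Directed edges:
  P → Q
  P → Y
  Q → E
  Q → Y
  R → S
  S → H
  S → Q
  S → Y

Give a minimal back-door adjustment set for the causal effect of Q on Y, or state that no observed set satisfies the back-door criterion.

Q→Y: minimal back-door set {P, S}.

desc(Q)\{Q}={E,Y}; candidates ⊆ {H,P,R,S}.
size 0: {}; under {} Q still reaches {H,P,R,S,Y} ∋ Y.
size 1: {H}, {P}, {R} …(+1); under {H} Q still reaches {P,R,S,Y} ∋ Y.
{P,S}: Q⊥Y given {P,S} in G with Q→· removed — back-door holds.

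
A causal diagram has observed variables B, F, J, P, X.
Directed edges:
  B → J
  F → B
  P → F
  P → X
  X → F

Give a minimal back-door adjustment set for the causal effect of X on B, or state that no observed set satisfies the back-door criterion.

desc(X)\{X}={B,F,J}; candidates ⊆ {P}.
size 0: {}; under {} X still reaches {B,F,J,P} ∋ B.
{P}: X⊥B given {P} in G with X→· removed — back-door holds.

X→B: minimal back-door set {P}.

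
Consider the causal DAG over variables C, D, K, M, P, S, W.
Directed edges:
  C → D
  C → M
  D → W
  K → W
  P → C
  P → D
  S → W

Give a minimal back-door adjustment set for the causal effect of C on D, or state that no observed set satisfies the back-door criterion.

desc(C)\{C}={D,M,W}; candidates ⊆ {K,P,S}.
size 0: {}; under {} C still reaches {D,P,W} ∋ D.
{P}: C⊥D given {P} in G with C→· removed — back-door holds.

C→D: minimal back-door set {P}.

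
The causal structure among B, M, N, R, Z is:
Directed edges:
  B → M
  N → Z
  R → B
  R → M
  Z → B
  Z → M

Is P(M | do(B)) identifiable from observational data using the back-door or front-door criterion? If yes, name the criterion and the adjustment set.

P(M|do(B)): backdoor, adjust for {R, Z}.

desc(B)\{B}={M}; candidates ⊆ {N,R,Z}.
size 0: {}; under {} B still reaches {M,N,R,Z} ∋ M.
size 1: {N}, {R}, {Z}; under {N} B still reaches {M,R,Z} ∋ M.
{R,Z}: B⊥M given {R,Z} in G with B→· removed — back-door holds.
P(M|do(B)) = Σ_{R,Z} P(M|B,R,Z)·P(R,Z).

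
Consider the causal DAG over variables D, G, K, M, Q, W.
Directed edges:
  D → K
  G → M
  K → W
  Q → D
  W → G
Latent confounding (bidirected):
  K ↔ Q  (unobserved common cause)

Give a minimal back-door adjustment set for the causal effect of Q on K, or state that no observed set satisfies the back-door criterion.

desc(Q)\{Q}={D,G,K,M,W}; candidates ⊆ {—}.
Q↔K: latent back-door arc(s) into Q.
size 0: {}; under {} Q still reaches {G,K,M,W} ∋ K.
Q↔K cannot be blocked by any observed set — no back-door set.

Q→K: no observed back-door set.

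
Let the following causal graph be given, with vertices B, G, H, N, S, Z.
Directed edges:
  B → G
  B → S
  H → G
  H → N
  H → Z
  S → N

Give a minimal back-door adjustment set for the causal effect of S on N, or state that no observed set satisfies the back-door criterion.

desc(S)\{S}={N}; candidates ⊆ {B,G,H,Z}.
∅: S⊥N given ∅ in G with S→· removed — back-door holds.

S→N: minimal back-door set ∅.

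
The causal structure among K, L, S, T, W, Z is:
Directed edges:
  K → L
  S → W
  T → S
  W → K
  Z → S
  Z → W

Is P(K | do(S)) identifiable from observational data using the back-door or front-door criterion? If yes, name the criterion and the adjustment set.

desc(S)\{S}={K,L,W}; candidates ⊆ {T,Z}.
size 0: {}; under {} S still reaches {K,L,T,W,Z} ∋ K.
{Z}: S⊥K given {Z} in G with S→· removed — back-door holds.
P(K|do(S)) = Σ_{Z} P(K|S,Z)·P(Z).

P(K|do(S)): backdoor, adjust for {Z}.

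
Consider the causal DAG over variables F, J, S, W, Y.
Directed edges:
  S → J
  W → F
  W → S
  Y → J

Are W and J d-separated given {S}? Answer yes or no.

Yes — W ⊥ J | {S}.

Bayes-Ball from W | {S} reaches {F}.
J ∉ reach(W|{S}) ⇒ W ⊥ J | {S}.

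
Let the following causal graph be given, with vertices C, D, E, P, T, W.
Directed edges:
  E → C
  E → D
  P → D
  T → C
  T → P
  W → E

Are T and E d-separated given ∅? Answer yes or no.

Bayes-Ball from T | ∅ reaches {C,D,P}.
E ∉ reach(T|∅) ⇒ T ⊥ E | ∅.

Yes — T ⊥ E | ∅.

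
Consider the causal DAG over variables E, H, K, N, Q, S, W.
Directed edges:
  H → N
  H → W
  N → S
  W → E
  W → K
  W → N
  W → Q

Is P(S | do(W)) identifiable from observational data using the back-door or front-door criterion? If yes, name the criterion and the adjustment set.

desc(W)\{W}={E,K,N,Q,S}; candidates ⊆ {H}.
size 0: {}; under {} W still reaches {H,N,S} ∋ S.
{H}: W⊥S given {H} in G with W→· removed — back-door holds.
P(S|do(W)) = Σ_{H} P(S|W,H)·P(H).

P(S|do(W)): backdoor, adjust for {H}.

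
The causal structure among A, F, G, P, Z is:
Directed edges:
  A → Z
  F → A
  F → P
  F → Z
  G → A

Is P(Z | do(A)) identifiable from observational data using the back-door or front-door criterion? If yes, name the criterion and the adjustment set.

desc(A)\{A}={Z}; candidates ⊆ {F,G,P}.
size 0: {}; under {} A still reaches {F,G,P,Z} ∋ Z.
{F}: A⊥Z given {F} in G with A→· removed — back-door holds.
P(Z|do(A)) = Σ_{F} P(Z|A,F)·P(F).

P(Z|do(A)): backdoor, adjust for {F}.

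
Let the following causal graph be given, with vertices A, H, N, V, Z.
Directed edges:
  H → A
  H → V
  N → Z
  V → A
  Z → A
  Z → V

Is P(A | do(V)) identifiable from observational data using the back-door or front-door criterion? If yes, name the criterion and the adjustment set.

desc(V)\{V}={A}; candidates ⊆ {H,N,Z}.
size 0: {}; under {} V still reaches {A,H,N,Z} ∋ A.
size 1: {H}, {N}, {Z}; under {H} V still reaches {A,N,Z} ∋ A.
{H,Z}: V⊥A given {H,Z} in G with V→· removed — back-door holds.
P(A|do(V)) = Σ_{H,Z} P(A|V,H,Z)·P(H,Z).

P(A|do(V)): backdoor, adjust for {H, Z}.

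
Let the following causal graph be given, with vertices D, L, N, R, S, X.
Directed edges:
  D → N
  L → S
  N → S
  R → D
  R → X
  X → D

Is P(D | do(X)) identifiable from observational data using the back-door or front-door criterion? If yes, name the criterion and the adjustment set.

P(D|do(X)): backdoor, adjust for {R}.

desc(X)\{X}={D,N,S}; candidates ⊆ {L,R}.
size 0: {}; under {} X still reaches {D,N,R,S} ∋ D.
{R}: X⊥D given {R} in G with X→· removed — back-door holds.
P(D|do(X)) = Σ_{R} P(D|X,R)·P(R).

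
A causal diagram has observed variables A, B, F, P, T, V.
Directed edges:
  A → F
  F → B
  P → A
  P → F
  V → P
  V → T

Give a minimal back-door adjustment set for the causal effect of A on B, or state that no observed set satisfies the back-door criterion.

desc(A)\{A}={B,F}; candidates ⊆ {P,T,V}.
size 0: {}; under {} A still reaches {B,F,P,T,V} ∋ B.
{P}: A⊥B given {P} in G with A→· removed — back-door holds.

A→B: minimal back-door set {P}.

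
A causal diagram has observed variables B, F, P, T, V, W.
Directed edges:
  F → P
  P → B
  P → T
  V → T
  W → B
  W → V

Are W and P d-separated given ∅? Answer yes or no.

Yes — W ⊥ P | ∅.

Bayes-Ball from W | ∅ reaches {B,T,V}.
P ∉ reach(W|∅) ⇒ W ⊥ P | ∅.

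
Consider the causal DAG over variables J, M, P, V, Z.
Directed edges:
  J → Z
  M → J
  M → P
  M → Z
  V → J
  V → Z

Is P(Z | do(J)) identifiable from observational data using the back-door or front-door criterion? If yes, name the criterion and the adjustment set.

P(Z|do(J)): backdoor, adjust for {M, V}.

desc(J)\{J}={Z}; candidates ⊆ {M,P,V}.
size 0: {}; under {} J still reaches {M,P,V,Z} ∋ Z.
size 1: {M}, {P}, {V}; under {M} J still reaches {V,Z} ∋ Z.
{M,V}: J⊥Z given {M,V} in G with J→· removed — back-door holds.
P(Z|do(J)) = Σ_{M,V} P(Z|J,M,V)·P(M,V).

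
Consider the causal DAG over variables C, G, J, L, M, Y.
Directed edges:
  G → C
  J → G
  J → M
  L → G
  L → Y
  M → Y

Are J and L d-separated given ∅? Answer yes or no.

Bayes-Ball from J | ∅ reaches {C,G,M,Y}.
L ∉ reach(J|∅) ⇒ J ⊥ L | ∅.

Yes — J ⊥ L | ∅.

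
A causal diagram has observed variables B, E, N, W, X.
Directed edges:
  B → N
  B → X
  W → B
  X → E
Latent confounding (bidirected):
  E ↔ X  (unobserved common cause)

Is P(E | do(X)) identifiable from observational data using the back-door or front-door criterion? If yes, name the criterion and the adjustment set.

P(E|do(X)): not identifiable (no BD/FD set).

desc(X)\{X}={E}; candidates ⊆ {B,N,W}.
X↔E: latent back-door arc(s) into X.
size 0: {}; under {} X still reaches {B,E,N,W} ∋ E.
size 1: {B}, {N}, {W}; under {B} X still reaches {E} ∋ E.
size 2: {B,N}, {B,W}, {N,W}; under {B,N} X still reaches {E} ∋ E.
X↔E cannot be blocked by any observed set — no back-door set.
No mediator lies on a directed X→…→E path.
Neither criterion identifies P(E|do(X)) in this graph.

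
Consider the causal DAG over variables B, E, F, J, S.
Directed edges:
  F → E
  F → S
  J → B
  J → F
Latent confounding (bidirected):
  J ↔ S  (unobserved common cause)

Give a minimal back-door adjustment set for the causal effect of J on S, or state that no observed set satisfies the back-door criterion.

desc(J)\{J}={B,E,F,S}; candidates ⊆ {—}.
J↔S: latent back-door arc(s) into J.
size 0: {}; under {} J still reaches {S} ∋ S.
J↔S cannot be blocked by any observed set — no back-door set.

J→S: no observed back-door set.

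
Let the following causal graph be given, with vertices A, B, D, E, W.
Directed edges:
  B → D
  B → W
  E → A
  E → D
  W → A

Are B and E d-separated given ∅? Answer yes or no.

Yes — B ⊥ E | ∅.

Bayes-Ball from B | ∅ reaches {A,D,W}.
E ∉ reach(B|∅) ⇒ B ⊥ E | ∅.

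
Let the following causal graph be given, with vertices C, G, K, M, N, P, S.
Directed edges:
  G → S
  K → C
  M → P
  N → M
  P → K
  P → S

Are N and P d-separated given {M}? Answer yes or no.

Yes — N ⊥ P | {M}.

Bayes-Ball from N | {M} reaches ∅.
P ∉ reach(N|{M}) ⇒ N ⊥ P | {M}.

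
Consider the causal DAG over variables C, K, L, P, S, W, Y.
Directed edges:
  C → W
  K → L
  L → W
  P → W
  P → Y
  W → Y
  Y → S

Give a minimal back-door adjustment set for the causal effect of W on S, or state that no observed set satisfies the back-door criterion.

desc(W)\{W}={S,Y}; candidates ⊆ {C,K,L,P}.
size 0: {}; under {} W still reaches {C,K,L,P,S,Y} ∋ S.
{P}: W⊥S given {P} in G with W→· removed — back-door holds.

W→S: minimal back-door set {P}.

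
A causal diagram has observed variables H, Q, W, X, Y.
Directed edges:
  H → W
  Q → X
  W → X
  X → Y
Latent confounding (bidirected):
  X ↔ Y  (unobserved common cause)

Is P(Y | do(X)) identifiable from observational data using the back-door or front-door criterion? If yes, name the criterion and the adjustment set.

P(Y|do(X)): not identifiable (no BD/FD set).

desc(X)\{X}={Y}; candidates ⊆ {H,Q,W}.
X↔Y: latent back-door arc(s) into X.
size 0: {}; under {} X still reaches {H,Q,W,Y} ∋ Y.
size 1: {H}, {Q}, {W}; under {H} X still reaches {Q,W,Y} ∋ Y.
size 2: {H,Q}, {H,W}, {Q,W}; under {H,Q} X still reaches {W,Y} ∋ Y.
X↔Y cannot be blocked by any observed set — no back-door set.
No mediator lies on a directed X→…→Y path.
Neither criterion identifies P(Y|do(X)) in this graph.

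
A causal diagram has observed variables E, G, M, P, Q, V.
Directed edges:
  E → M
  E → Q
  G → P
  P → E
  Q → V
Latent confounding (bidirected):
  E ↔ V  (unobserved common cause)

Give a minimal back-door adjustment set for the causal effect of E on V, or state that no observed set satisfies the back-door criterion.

desc(E)\{E}={M,Q,V}; candidates ⊆ {G,P}.
E↔V: latent back-door arc(s) into E.
size 0: {}; under {} E still reaches {G,P,V} ∋ V.
size 1: {G}, {P}; under {G} E still reaches {P,V} ∋ V.
size 2: {G,P}; under {G,P} E still reaches {V} ∋ V.
E↔V cannot be blocked by any observed set — no back-door set.

E→V: no observed back-door set.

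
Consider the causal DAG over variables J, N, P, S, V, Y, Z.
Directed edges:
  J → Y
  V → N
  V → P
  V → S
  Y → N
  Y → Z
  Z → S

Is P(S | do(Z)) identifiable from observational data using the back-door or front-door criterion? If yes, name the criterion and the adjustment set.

desc(Z)\{Z}={S}; candidates ⊆ {J,N,P,V,Y}.
∅: Z⊥S given ∅ in G with Z→· removed — back-door holds.
P(S|do(Z)) = P(S|Z) — no adjustment needed.

P(S|do(Z)): backdoor, adjust for ∅.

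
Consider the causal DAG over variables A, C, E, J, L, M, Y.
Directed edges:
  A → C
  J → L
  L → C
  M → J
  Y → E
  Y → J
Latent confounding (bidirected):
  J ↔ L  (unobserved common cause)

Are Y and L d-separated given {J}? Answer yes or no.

No — Y and L are d-connected given {J}.

Bayes-Ball from Y | {J} reaches {C,E,L,M}.
L ∈ reach(Y|{J}) ⇒ Y ⊥̸ L | {J}.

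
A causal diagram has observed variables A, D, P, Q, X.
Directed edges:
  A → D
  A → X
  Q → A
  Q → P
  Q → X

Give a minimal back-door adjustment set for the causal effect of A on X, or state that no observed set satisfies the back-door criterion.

desc(A)\{A}={D,X}; candidates ⊆ {P,Q}.
size 0: {}; under {} A still reaches {P,Q,X} ∋ X.
{Q}: A⊥X given {Q} in G with A→· removed — back-door holds.

A→X: minimal back-door set {Q}.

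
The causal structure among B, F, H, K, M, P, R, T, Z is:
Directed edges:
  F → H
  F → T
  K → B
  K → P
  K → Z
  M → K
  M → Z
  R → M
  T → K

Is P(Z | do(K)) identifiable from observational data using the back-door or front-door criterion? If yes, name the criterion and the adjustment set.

desc(K)\{K}={B,P,Z}; candidates ⊆ {F,H,M,R,T}.
size 0: {}; under {} K still reaches {F,H,M,R,T,Z} ∋ Z.
{M}: K⊥Z given {M} in G with K→· removed — back-door holds.
P(Z|do(K)) = Σ_{M} P(Z|K,M)·P(M).

P(Z|do(K)): backdoor, adjust for {M}.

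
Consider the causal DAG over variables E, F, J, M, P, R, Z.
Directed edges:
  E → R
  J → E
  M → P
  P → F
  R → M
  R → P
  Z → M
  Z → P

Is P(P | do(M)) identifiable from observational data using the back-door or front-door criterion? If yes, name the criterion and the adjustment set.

desc(M)\{M}={F,P}; candidates ⊆ {E,J,R,Z}.
size 0: {}; under {} M still reaches {E,F,J,P,R,Z} ∋ P.
size 1: {E}, {J}, {R} …(+1); under {E} M still reaches {F,P,R,Z} ∋ P.
{R,Z}: M⊥P given {R,Z} in G with M→· removed — back-door holds.
P(P|do(M)) = Σ_{R,Z} P(P|M,R,Z)·P(R,Z).

P(P|do(M)): backdoor, adjust for {R, Z}.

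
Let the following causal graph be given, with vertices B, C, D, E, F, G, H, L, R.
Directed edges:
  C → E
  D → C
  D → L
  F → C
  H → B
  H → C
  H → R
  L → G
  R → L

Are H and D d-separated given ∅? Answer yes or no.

Bayes-Ball from H | ∅ reaches {B,C,E,G,L,R}.
D ∉ reach(H|∅) ⇒ H ⊥ D | ∅.

Yes — H ⊥ D | ∅.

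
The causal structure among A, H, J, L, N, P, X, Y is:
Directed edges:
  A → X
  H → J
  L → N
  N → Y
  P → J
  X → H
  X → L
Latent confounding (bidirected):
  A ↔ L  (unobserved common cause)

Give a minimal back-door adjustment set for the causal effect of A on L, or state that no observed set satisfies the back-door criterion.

A→L: no observed back-door set.

desc(A)\{A}={H,J,L,N,X,Y}; candidates ⊆ {P}.
A↔L: latent back-door arc(s) into A.
size 0: {}; under {} A still reaches {L,N,Y} ∋ L.
size 1: {P}; under {P} A still reaches {L,N,Y} ∋ L.
A↔L cannot be blocked by any observed set — no back-door set.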